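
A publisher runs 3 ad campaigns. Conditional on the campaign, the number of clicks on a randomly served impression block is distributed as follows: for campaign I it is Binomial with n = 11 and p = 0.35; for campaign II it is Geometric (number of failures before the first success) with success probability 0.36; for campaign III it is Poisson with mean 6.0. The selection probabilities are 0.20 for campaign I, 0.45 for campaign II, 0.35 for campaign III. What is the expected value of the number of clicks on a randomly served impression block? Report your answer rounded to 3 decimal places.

Component means — I: 3.85; II: 1.77778; III: 6.
E[X] = 0.2·3.85 + 0.45·1.77778 + 0.35·6 = 3.67.

3.670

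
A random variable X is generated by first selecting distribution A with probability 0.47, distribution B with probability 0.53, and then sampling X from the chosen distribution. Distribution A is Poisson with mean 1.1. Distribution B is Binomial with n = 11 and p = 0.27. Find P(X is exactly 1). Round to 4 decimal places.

0.2397

Conditional on each component, P(X = 1): A: 0.366158; B: 0.127639.
By total probability, P(X = 1) = 0.47·0.366158 + 0.53·0.127639 = 0.239743.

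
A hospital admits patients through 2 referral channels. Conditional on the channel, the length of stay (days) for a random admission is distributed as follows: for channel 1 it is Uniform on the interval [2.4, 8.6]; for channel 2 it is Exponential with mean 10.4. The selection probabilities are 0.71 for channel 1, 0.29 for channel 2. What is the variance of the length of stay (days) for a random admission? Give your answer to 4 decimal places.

38.5844

Per component, 1: μ=5.5, E[X²]=33.4533; 2: μ=10.4, E[X²]=216.32.
E[X] = 0.71·5.5 + 0.29·10.4 = 6.921.
E[X²] = 0.71·33.4533 + 0.29·216.32 = 86.4847.
Var(X) = E[X²] − (E[X])² = 86.4847 − 47.9002 = 38.5844.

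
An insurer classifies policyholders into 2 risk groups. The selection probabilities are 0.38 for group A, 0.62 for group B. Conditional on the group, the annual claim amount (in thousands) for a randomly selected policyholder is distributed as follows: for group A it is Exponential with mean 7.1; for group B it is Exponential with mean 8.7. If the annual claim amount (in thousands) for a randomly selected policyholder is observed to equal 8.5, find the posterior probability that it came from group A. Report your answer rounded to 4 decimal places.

Likelihoods f(8.5 | ·): A: 0.0425414; B: 0.0432683.
Posterior ∝ prior × likelihood. Numerator for A: 0.38·0.0425414 = 0.0161657.
Normalizing constant: 0.38·0.0425414 + 0.62·0.0432683 = 0.0429921.
P(A | observation) = 0.0161657 / 0.0429921 = 0.376016.

0.3760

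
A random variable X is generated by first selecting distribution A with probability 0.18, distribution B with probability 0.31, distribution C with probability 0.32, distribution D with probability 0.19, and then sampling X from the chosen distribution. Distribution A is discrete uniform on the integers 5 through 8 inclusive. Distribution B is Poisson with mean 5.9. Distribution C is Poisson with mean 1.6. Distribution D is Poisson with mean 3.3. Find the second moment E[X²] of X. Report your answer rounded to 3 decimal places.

For each component E[X²] = Var + (mean)², giving A: 43.5; B: 40.71; C: 4.16; D: 14.19.
Overall E[X²] = 0.18·43.5 + 0.31·40.71 + 0.32·4.16 + 0.19·14.19 = 24.4774.

24.477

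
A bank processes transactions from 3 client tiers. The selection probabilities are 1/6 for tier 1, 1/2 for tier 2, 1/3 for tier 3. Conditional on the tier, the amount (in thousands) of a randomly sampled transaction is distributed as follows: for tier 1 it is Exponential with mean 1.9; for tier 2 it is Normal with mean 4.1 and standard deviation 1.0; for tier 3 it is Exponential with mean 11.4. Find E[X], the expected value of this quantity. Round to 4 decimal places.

6.1667

Component means — 1: 1.9; 2: 4.1; 3: 11.4.
E[X] = 0.166667·1.9 + 0.5·4.1 + 0.333333·11.4 = 6.16667.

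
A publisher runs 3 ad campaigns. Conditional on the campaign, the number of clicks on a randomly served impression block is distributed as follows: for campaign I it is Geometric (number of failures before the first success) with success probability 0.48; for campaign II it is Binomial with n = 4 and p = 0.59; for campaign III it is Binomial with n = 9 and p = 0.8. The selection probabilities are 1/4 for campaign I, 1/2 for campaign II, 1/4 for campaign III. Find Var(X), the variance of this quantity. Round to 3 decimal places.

Per component, I: μ=1.08333, E[X²]=3.43056; II: μ=2.36, E[X²]=6.5372; III: μ=7.2, E[X²]=53.28.
E[X] = 0.25·1.08333 + 0.5·2.36 + 0.25·7.2 = 3.25083.
E[X²] = 0.25·3.43056 + 0.5·6.5372 + 0.25·53.28 = 17.4462.
Var(X) = E[X²] − (E[X])² = 17.4462 − 10.5679 = 6.87832.

6.878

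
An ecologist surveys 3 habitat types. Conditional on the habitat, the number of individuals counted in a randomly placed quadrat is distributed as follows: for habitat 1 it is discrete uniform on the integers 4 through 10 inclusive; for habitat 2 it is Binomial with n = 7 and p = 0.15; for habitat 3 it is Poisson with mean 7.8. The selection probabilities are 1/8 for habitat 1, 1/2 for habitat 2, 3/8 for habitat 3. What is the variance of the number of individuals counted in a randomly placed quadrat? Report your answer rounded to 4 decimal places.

14.6569

Per component, 1: μ=7, E[X²]=53; 2: μ=1.05, E[X²]=1.995; 3: μ=7.8, E[X²]=68.64.
E[X] = 0.125·7 + 0.5·1.05 + 0.375·7.8 = 4.325.
E[X²] = 0.125·53 + 0.5·1.995 + 0.375·68.64 = 33.3625.
Var(X) = E[X²] − (E[X])² = 33.3625 − 18.7056 = 14.6569.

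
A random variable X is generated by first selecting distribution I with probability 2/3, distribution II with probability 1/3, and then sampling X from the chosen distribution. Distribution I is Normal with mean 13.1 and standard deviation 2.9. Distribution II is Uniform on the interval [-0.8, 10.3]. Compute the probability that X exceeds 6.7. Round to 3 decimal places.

Conditional on each component, P(X > 6.7): I: 0.986339; II: 0.324324.
By total probability, P(X > 6.7) = 0.666667·0.986339 + 0.333333·0.324324 = 0.765668.

0.766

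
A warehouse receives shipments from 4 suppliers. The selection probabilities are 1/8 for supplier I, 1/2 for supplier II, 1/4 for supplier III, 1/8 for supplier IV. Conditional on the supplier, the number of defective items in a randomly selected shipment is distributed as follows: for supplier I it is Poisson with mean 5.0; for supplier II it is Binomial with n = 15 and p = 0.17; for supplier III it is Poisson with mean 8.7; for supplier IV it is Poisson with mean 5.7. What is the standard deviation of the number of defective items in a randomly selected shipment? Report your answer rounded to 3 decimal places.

Per component, I: μ=5, E[X²]=30; II: μ=2.55, E[X²]=8.619; III: μ=8.7, E[X²]=84.39; IV: μ=5.7, E[X²]=38.19.
E[X] = 0.125·5 + 0.5·2.55 + 0.25·8.7 + 0.125·5.7 = 4.7875.
E[X²] = 0.125·30 + 0.5·8.619 + 0.25·84.39 + 0.125·38.19 = 33.9307.
Var(X) = E[X²] − (E[X])² = 33.9307 − 22.9202 = 11.0106.
SD(X) = √11.0106 = 3.31822.

3.318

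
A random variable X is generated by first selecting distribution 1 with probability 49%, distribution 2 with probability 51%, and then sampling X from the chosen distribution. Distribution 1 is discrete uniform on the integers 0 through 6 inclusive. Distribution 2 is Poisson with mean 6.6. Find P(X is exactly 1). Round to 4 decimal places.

Conditional on each component, P(X = 1): 1: 0.142857; 2: 0.00897843.
By total probability, P(X = 1) = 0.49·0.142857 + 0.51·0.00897843 = 0.074579.

0.0746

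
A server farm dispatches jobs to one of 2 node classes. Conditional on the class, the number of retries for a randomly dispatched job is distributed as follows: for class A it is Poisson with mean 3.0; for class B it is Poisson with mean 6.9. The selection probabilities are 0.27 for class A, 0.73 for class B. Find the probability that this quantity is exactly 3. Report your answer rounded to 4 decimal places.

0.1008

Conditional on each class, P(X = 3): A: 0.224042; B: 0.0551778.
By total probability, P(X = 3) = 0.27·0.224042 + 0.73·0.0551778 = 0.100771.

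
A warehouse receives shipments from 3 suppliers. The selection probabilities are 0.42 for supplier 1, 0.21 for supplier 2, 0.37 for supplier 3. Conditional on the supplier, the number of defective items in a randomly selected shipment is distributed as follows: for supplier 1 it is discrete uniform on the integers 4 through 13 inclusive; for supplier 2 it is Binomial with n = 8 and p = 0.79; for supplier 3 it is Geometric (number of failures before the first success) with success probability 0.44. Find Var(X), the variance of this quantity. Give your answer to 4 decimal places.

15.3296

Per component, 1: μ=8.5, E[X²]=80.5; 2: μ=6.32, E[X²]=41.2696; 3: μ=1.27273, E[X²]=4.5124.
E[X] = 0.42·8.5 + 0.21·6.32 + 0.37·1.27273 = 5.36811.
E[X²] = 0.42·80.5 + 0.21·41.2696 + 0.37·4.5124 = 44.1462.
Var(X) = E[X²] − (E[X])² = 44.1462 − 28.8166 = 15.3296.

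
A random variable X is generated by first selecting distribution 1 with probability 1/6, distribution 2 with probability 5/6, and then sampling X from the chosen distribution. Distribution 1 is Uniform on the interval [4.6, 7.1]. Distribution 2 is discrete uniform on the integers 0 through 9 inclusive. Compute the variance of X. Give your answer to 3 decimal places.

7.215

Per component, 1: μ=5.85, E[X²]=34.7433; 2: μ=4.5, E[X²]=28.5.
E[X] = 0.166667·5.85 + 0.833333·4.5 = 4.725.
E[X²] = 0.166667·34.7433 + 0.833333·28.5 = 29.5406.
Var(X) = E[X²] − (E[X])² = 29.5406 − 22.3256 = 7.21493.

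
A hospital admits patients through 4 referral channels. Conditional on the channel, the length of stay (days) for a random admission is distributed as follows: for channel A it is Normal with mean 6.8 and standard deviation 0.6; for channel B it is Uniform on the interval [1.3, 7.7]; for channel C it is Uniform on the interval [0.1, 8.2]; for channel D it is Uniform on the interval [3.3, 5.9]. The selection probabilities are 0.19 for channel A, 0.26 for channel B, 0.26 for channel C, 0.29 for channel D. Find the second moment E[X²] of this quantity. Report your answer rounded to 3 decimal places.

27.206

For each component E[X²] = Var + (mean)², giving A: 46.6; B: 23.6633; C: 22.69; D: 21.7233.
Overall E[X²] = 0.19·46.6 + 0.26·23.6633 + 0.26·22.69 + 0.29·21.7233 = 27.2056.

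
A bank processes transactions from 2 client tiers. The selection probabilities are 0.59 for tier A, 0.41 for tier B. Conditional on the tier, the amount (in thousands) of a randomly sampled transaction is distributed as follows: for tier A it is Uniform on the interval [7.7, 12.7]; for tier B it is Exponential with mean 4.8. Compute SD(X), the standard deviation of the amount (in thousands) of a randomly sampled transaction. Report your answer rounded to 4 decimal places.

Per component, A: μ=10.2, E[X²]=106.123; B: μ=4.8, E[X²]=46.08.
E[X] = 0.59·10.2 + 0.41·4.8 = 7.986.
E[X²] = 0.59·106.123 + 0.41·46.08 = 81.5056.
Var(X) = E[X²] − (E[X])² = 81.5056 − 63.7762 = 17.7294.
SD(X) = √17.7294 = 4.21063.

4.2106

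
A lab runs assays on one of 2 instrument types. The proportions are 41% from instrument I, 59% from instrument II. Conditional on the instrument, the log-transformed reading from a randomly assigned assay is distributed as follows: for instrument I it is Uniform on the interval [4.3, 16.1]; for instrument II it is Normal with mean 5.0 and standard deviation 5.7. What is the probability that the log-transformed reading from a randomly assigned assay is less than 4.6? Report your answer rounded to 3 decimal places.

Conditional on each instrument, P(X < 4.6): I: 0.0254237; II: 0.472027.
By total probability, P(X < 4.6) = 0.41·0.0254237 + 0.59·0.472027 = 0.28892.

0.289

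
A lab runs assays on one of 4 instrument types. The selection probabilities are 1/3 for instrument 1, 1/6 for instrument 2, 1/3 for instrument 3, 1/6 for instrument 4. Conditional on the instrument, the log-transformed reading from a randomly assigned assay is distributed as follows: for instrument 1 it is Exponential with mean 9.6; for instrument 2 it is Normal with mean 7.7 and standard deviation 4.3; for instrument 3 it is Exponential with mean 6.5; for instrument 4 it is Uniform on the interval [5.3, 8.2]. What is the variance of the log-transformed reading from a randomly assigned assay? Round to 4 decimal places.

49.8299

Per component, 1: μ=9.6, E[X²]=184.32; 2: μ=7.7, E[X²]=77.78; 3: μ=6.5, E[X²]=84.5; 4: μ=6.75, E[X²]=46.2633.
E[X] = 0.333333·9.6 + 0.166667·7.7 + 0.333333·6.5 + 0.166667·6.75 = 7.775.
E[X²] = 0.333333·184.32 + 0.166667·77.78 + 0.333333·84.5 + 0.166667·46.2633 = 110.281.
Var(X) = E[X²] − (E[X])² = 110.281 − 60.4506 = 49.8299.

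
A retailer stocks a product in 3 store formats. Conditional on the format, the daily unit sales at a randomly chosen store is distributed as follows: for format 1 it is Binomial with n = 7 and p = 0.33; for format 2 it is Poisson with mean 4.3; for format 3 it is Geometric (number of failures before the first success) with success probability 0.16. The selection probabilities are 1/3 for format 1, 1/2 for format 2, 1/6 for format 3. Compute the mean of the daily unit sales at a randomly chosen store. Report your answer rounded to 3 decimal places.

Component means — 1: 2.31; 2: 4.3; 3: 5.25.
E[X] = 0.333333·2.31 + 0.5·4.3 + 0.166667·5.25 = 3.795.

3.795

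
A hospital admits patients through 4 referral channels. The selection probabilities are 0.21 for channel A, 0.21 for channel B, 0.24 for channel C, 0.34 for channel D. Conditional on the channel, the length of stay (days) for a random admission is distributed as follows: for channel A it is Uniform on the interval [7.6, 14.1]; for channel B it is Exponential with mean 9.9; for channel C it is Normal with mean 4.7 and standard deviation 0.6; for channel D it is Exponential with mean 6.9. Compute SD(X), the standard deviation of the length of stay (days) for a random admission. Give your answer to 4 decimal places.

Per component, A: μ=10.85, E[X²]=121.243; B: μ=9.9, E[X²]=196.02; C: μ=4.7, E[X²]=22.45; D: μ=6.9, E[X²]=95.22.
E[X] = 0.21·10.85 + 0.21·9.9 + 0.24·4.7 + 0.34·6.9 = 7.8315.
E[X²] = 0.21·121.243 + 0.21·196.02 + 0.24·22.45 + 0.34·95.22 = 104.388.
Var(X) = E[X²] − (E[X])² = 104.388 − 61.3324 = 43.0557.
SD(X) = √43.0557 = 6.56168.

6.5617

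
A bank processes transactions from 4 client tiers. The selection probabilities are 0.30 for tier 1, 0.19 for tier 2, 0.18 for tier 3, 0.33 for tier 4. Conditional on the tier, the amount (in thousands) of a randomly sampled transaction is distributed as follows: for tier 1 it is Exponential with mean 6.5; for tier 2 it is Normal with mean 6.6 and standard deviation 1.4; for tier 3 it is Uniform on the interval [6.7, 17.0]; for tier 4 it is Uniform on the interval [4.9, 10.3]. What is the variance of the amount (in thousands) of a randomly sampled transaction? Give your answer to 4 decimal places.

19.1849

Per component, 1: μ=6.5, E[X²]=84.5; 2: μ=6.6, E[X²]=45.52; 3: μ=11.85, E[X²]=149.263; 4: μ=7.6, E[X²]=60.19.
E[X] = 0.3·6.5 + 0.19·6.6 + 0.18·11.85 + 0.33·7.6 = 7.845.
E[X²] = 0.3·84.5 + 0.19·45.52 + 0.18·149.263 + 0.33·60.19 = 80.7289.
Var(X) = E[X²] − (E[X])² = 80.7289 − 61.544 = 19.1849.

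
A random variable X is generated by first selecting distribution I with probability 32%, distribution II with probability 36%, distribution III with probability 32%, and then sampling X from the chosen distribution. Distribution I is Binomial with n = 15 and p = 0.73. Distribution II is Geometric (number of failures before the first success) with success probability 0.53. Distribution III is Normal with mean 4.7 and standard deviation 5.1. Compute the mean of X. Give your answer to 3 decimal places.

5.327

Component means — I: 10.95; II: 0.886792; III: 4.7.
E[X] = 0.32·10.95 + 0.36·0.886792 + 0.32·4.7 = 5.32725.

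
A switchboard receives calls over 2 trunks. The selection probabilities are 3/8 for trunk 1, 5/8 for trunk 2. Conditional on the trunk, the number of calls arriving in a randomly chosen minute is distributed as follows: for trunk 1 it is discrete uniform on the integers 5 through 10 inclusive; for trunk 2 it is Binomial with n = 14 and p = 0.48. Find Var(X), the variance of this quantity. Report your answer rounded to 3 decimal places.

3.420

Per component, 1: μ=7.5, E[X²]=59.1667; 2: μ=6.72, E[X²]=48.6528.
E[X] = 0.375·7.5 + 0.625·6.72 = 7.0125.
E[X²] = 0.375·59.1667 + 0.625·48.6528 = 52.5955.
Var(X) = E[X²] − (E[X])² = 52.5955 − 49.1752 = 3.42034.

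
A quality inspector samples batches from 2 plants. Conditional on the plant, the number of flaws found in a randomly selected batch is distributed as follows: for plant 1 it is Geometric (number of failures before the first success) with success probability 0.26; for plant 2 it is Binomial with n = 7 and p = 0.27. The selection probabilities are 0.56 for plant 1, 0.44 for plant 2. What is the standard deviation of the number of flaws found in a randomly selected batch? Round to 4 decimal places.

2.6387

Per component, 1: μ=2.84615, E[X²]=19.0473; 2: μ=1.89, E[X²]=4.9518.
E[X] = 0.56·2.84615 + 0.44·1.89 = 2.42545.
E[X²] = 0.56·19.0473 + 0.44·4.9518 = 12.8453.
Var(X) = E[X²] − (E[X])² = 12.8453 − 5.88279 = 6.96251.
SD(X) = √6.96251 = 2.63866.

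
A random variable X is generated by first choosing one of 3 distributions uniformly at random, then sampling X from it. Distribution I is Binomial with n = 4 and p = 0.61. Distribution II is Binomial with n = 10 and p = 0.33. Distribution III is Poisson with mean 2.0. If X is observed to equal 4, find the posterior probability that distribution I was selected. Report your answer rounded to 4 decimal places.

Likelihoods P(X=4 | ·): I: 0.138458; II: 0.225281; III: 0.0902235.
Posterior ∝ prior × likelihood. Numerator for I: 0.333333·0.138458 = 0.0461528.
Normalizing constant: 0.333333·0.138458 + 0.333333·0.225281 + 0.333333·0.0902235 = 0.151321.
P(I | observation) = 0.0461528 / 0.151321 = 0.305.

0.3050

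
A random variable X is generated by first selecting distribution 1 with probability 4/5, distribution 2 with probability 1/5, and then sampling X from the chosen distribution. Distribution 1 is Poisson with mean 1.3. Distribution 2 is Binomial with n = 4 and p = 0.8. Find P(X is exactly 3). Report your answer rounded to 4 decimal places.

0.1618

Conditional on each component, P(X = 3): 1: 0.0997921; 2: 0.4096.
By total probability, P(X = 3) = 0.8·0.0997921 + 0.2·0.4096 = 0.161754.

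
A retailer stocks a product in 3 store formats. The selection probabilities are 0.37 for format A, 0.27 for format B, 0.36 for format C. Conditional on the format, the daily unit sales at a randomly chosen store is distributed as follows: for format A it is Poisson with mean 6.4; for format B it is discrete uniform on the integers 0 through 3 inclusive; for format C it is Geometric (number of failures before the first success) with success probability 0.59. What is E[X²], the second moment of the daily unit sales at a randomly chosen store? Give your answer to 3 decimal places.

19.066

For each component E[X²] = Var + (mean)², giving A: 47.36; B: 3.5; C: 1.66073.
Overall E[X²] = 0.37·47.36 + 0.27·3.5 + 0.36·1.66073 = 19.0661.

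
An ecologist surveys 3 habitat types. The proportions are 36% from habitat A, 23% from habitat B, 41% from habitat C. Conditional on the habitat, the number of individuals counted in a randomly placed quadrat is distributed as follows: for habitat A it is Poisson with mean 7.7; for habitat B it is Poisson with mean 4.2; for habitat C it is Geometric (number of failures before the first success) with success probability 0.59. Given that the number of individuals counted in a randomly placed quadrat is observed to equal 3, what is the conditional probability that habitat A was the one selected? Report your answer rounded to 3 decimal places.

Likelihoods P(X=3 | ·): A: 0.0344551; B: 0.185165; C: 0.0406634.
Posterior ∝ prior × likelihood. Numerator for A: 0.36·0.0344551 = 0.0124038.
Normalizing constant: 0.36·0.0344551 + 0.23·0.185165 + 0.41·0.0406634 = 0.0716639.
P(A | observation) = 0.0124038 / 0.0716639 = 0.173084.

0.173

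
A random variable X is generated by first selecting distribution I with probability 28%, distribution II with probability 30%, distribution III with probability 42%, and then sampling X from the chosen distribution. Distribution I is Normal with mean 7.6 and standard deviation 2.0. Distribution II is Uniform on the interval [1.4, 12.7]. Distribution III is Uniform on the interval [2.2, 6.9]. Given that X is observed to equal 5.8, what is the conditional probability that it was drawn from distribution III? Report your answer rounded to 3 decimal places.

0.583

Likelihoods f(5.8 | ·): I: 0.133043; II: 0.0884956; III: 0.212766.
Posterior ∝ prior × likelihood. Numerator for III: 0.42·0.212766 = 0.0893617.
Normalizing constant: 0.28·0.133043 + 0.3·0.0884956 + 0.42·0.212766 = 0.153162.
P(III | observation) = 0.0893617 / 0.153162 = 0.583444.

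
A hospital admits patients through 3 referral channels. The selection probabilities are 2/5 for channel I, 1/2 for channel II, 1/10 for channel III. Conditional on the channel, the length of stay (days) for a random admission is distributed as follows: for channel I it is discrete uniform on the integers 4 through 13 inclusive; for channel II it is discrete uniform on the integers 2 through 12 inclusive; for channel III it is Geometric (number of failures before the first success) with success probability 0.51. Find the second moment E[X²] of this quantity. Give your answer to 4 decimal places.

For each component E[X²] = Var + (mean)², giving I: 80.5; II: 59; III: 2.807.
Overall E[X²] = 0.4·80.5 + 0.5·59 + 0.1·2.807 = 61.9807.

61.9807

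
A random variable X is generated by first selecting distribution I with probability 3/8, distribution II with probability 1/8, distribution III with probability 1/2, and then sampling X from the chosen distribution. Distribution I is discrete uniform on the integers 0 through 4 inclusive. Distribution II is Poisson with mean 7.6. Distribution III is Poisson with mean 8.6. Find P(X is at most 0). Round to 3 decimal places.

0.075

Conditional on each component, P(X ≤ 0): I: 0.2; II: 0.000500451; III: 0.000184106.
By total probability, P(X ≤ 0) = 0.375·0.2 + 0.125·0.000500451 + 0.5·0.000184106 = 0.0751546.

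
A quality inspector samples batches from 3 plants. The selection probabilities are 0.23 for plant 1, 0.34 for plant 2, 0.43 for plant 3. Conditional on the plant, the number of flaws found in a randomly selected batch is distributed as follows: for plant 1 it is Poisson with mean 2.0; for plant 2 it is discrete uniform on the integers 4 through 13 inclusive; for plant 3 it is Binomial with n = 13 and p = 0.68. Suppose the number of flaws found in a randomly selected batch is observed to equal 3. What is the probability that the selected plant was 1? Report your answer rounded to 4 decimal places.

0.9896

Likelihoods P(X=3 | ·): 1: 0.180447; 2: 0; 3: 0.00101249.
Posterior ∝ prior × likelihood. Numerator for 1: 0.23·0.180447 = 0.0415028.
Normalizing constant: 0.23·0.180447 + 0.34·0 + 0.43·0.00101249 = 0.0419382.
P(1 | observation) = 0.0415028 / 0.0419382 = 0.989619.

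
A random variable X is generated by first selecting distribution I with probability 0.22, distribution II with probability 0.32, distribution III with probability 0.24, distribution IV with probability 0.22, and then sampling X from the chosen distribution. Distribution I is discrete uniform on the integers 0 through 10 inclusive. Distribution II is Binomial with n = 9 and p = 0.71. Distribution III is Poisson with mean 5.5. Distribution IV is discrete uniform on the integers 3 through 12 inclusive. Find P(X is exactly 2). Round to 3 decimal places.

Conditional on each component, P(X = 2): I: 0.0909091; II: 0.00313044; III: 0.0618124; IV: 0.
By total probability, P(X = 2) = 0.22·0.0909091 + 0.32·0.00313044 + 0.24·0.0618124 + 0.22·0 = 0.0358367.

0.036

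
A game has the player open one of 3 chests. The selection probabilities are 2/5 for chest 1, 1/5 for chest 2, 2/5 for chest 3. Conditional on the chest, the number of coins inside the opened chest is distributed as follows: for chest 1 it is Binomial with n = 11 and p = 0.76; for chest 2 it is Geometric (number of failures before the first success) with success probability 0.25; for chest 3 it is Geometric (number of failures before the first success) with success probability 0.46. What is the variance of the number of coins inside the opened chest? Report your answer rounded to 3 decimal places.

Per component, 1: μ=8.36, E[X²]=71.896; 2: μ=3, E[X²]=21; 3: μ=1.17391, E[X²]=3.93006.
E[X] = 0.4·8.36 + 0.2·3 + 0.4·1.17391 = 4.41357.
E[X²] = 0.4·71.896 + 0.2·21 + 0.4·3.93006 = 34.5304.
Var(X) = E[X²] − (E[X])² = 34.5304 − 19.4796 = 15.0509.

15.051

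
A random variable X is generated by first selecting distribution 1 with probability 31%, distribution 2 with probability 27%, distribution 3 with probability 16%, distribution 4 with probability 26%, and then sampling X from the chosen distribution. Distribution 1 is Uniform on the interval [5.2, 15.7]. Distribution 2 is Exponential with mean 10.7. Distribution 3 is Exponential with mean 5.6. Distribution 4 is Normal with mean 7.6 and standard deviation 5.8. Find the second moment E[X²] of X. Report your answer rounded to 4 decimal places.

132.3247

For each component E[X²] = Var + (mean)², giving 1: 118.39; 2: 228.98; 3: 62.72; 4: 91.4.
Overall E[X²] = 0.31·118.39 + 0.27·228.98 + 0.16·62.72 + 0.26·91.4 = 132.325.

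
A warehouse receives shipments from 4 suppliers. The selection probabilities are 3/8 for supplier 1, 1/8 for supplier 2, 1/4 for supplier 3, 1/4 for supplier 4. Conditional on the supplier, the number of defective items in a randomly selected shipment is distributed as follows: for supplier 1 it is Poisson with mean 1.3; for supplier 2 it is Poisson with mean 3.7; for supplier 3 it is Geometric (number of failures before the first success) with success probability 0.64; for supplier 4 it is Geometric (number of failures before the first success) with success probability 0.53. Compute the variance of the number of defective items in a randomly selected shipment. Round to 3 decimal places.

2.487

Per component, 1: μ=1.3, E[X²]=2.99; 2: μ=3.7, E[X²]=17.39; 3: μ=0.5625, E[X²]=1.19531; 4: μ=0.886792, E[X²]=2.45959.
E[X] = 0.375·1.3 + 0.125·3.7 + 0.25·0.5625 + 0.25·0.886792 = 1.31232.
E[X²] = 0.375·2.99 + 0.125·17.39 + 0.25·1.19531 + 0.25·2.45959 = 4.20873.
Var(X) = E[X²] − (E[X])² = 4.20873 − 1.72219 = 2.48653.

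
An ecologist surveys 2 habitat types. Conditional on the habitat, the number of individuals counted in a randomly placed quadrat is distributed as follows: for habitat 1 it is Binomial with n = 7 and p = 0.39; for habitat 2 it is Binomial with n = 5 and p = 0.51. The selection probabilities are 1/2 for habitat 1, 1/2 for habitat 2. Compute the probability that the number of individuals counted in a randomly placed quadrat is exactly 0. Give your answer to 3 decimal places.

Conditional on each habitat, P(X = 0): 1: 0.0314274; 2: 0.0282475.
By total probability, P(X = 0) = 0.5·0.0314274 + 0.5·0.0282475 = 0.0298375.

0.030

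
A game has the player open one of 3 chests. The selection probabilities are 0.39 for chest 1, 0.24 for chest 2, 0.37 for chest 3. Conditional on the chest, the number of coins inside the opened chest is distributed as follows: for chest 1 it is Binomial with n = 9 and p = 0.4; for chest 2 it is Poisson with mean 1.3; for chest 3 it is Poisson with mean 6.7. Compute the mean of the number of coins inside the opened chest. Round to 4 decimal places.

Component means — 1: 3.6; 2: 1.3; 3: 6.7.
E[X] = 0.39·3.6 + 0.24·1.3 + 0.37·6.7 = 4.195.

4.1950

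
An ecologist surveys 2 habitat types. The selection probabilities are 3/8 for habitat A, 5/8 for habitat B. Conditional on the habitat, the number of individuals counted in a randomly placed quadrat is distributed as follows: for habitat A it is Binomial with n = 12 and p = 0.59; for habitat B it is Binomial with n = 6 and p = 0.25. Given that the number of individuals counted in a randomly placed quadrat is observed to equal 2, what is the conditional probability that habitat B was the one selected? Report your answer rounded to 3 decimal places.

Likelihoods P(X=2 | ·): A: 0.0030838; B: 0.296631.
Posterior ∝ prior × likelihood. Numerator for B: 0.625·0.296631 = 0.185394.
Normalizing constant: 0.375·0.0030838 + 0.625·0.296631 = 0.186551.
P(B | observation) = 0.185394 / 0.186551 = 0.993801.

0.994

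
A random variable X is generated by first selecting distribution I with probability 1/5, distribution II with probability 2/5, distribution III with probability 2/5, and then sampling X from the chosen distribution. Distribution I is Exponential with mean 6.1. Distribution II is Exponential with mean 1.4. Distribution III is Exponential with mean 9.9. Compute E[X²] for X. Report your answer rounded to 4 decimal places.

For each component E[X²] = Var + (mean)², giving I: 74.42; II: 3.92; III: 196.02.
Overall E[X²] = 0.2·74.42 + 0.4·3.92 + 0.4·196.02 = 94.86.

94.8600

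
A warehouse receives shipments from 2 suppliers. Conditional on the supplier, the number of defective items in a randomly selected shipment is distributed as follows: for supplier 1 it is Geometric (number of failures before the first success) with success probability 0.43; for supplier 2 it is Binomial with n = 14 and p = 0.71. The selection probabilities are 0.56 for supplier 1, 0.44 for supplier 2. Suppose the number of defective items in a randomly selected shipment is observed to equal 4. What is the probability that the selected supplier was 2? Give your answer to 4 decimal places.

0.0182

Likelihoods P(X=4 | ·): 1: 0.0453908; 2: 0.00107016.
Posterior ∝ prior × likelihood. Numerator for 2: 0.44·0.00107016 = 0.000470869.
Normalizing constant: 0.56·0.0453908 + 0.44·0.00107016 = 0.0258897.
P(2 | observation) = 0.000470869 / 0.0258897 = 0.0181875.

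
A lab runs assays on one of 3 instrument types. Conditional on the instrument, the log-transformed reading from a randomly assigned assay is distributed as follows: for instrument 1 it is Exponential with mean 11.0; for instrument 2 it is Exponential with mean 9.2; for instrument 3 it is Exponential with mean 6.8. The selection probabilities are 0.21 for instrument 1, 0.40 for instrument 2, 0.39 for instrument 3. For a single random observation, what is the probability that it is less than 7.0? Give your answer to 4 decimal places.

0.5626

Conditional on each instrument, P(X < 7.0): 1: 0.470787; 2: 0.53274; 3: 0.642783.
By total probability, P(X < 7.0) = 0.21·0.470787 + 0.4·0.53274 + 0.39·0.642783 = 0.562647.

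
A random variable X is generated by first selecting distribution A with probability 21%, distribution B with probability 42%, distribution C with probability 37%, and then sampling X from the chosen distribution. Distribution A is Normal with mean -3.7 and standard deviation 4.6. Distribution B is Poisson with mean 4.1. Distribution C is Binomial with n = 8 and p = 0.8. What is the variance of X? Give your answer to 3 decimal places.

Per component, A: μ=-3.7, E[X²]=34.85; B: μ=4.1, E[X²]=20.91; C: μ=6.4, E[X²]=42.24.
E[X] = 0.21·-3.7 + 0.42·4.1 + 0.37·6.4 = 3.313.
E[X²] = 0.21·34.85 + 0.42·20.91 + 0.37·42.24 = 31.7295.
Var(X) = E[X²] − (E[X])² = 31.7295 − 10.976 = 20.7535.

20.754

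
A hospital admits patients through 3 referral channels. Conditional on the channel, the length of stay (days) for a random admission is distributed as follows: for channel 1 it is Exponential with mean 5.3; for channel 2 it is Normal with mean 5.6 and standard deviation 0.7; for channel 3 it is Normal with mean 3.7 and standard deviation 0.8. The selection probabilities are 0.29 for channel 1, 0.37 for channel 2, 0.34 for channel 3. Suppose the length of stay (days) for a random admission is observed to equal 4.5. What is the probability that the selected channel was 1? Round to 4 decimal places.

0.1248

Likelihoods f(4.5 | ·): 1: 0.0807204; 2: 0.165803; 3: 0.302463.
Posterior ∝ prior × likelihood. Numerator for 1: 0.29·0.0807204 = 0.0234089.
Normalizing constant: 0.29·0.0807204 + 0.37·0.165803 + 0.34·0.302463 = 0.187593.
P(1 | observation) = 0.0234089 / 0.187593 = 0.124785.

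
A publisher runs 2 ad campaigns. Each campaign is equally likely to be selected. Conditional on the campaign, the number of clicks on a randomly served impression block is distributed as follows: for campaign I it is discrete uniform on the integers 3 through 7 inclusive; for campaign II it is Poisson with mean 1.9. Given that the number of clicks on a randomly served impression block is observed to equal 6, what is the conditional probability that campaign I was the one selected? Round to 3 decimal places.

Likelihoods P(X=6 | ·): I: 0.2; II: 0.00977304.
Posterior ∝ prior × likelihood. Numerator for I: 0.5·0.2 = 0.1.
Normalizing constant: 0.5·0.2 + 0.5·0.00977304 = 0.104887.
P(I | observation) = 0.1 / 0.104887 = 0.953411.

0.953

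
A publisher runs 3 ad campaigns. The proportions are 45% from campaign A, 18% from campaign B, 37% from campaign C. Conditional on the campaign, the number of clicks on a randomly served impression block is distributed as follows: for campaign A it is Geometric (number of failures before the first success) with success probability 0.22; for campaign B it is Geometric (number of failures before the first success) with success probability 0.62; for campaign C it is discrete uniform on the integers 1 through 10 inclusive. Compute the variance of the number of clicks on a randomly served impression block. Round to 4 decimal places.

13.4058

Per component, A: μ=3.54545, E[X²]=28.686; B: μ=0.612903, E[X²]=1.3642; C: μ=5.5, E[X²]=38.5.
E[X] = 0.45·3.54545 + 0.18·0.612903 + 0.37·5.5 = 3.74078.
E[X²] = 0.45·28.686 + 0.18·1.3642 + 0.37·38.5 = 27.3992.
Var(X) = E[X²] − (E[X])² = 27.3992 − 13.9934 = 13.4058.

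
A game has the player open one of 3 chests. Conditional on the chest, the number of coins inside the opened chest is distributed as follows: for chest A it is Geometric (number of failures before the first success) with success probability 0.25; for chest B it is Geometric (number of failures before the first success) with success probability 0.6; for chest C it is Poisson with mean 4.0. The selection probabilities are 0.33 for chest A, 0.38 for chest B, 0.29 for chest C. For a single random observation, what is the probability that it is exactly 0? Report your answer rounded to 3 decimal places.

Conditional on each chest, P(X = 0): A: 0.25; B: 0.6; C: 0.0183156.
By total probability, P(X = 0) = 0.33·0.25 + 0.38·0.6 + 0.29·0.0183156 = 0.315812.

0.316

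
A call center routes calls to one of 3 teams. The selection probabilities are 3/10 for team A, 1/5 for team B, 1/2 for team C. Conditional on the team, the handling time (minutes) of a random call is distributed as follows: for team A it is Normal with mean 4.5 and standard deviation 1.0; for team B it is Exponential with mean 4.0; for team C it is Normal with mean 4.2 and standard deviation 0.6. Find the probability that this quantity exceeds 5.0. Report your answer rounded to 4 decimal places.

Conditional on each team, P(X > 5.0): A: 0.308538; B: 0.286505; C: 0.0912112.
By total probability, P(X > 5.0) = 0.3·0.308538 + 0.2·0.286505 + 0.5·0.0912112 = 0.195468.

0.1955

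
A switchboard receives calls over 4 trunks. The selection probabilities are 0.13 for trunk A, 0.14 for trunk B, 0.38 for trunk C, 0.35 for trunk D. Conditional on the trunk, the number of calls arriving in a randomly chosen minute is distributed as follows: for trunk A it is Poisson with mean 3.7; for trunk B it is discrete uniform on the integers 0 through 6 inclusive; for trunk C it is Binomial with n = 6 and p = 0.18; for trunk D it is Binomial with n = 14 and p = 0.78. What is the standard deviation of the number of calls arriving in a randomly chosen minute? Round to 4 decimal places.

4.5919

Per component, A: μ=3.7, E[X²]=17.39; B: μ=3, E[X²]=13; C: μ=1.08, E[X²]=2.052; D: μ=10.92, E[X²]=121.649.
E[X] = 0.13·3.7 + 0.14·3 + 0.38·1.08 + 0.35·10.92 = 5.1334.
E[X²] = 0.13·17.39 + 0.14·13 + 0.38·2.052 + 0.35·121.649 = 47.4375.
Var(X) = E[X²] − (E[X])² = 47.4375 − 26.3518 = 21.0857.
SD(X) = √21.0857 = 4.59192.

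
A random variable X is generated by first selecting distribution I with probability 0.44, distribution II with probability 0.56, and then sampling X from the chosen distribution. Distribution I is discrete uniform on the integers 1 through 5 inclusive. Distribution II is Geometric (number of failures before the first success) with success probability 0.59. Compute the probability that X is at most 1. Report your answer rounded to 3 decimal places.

0.554

Conditional on each component, P(X ≤ 1): I: 0.2; II: 0.8319.
By total probability, P(X ≤ 1) = 0.44·0.2 + 0.56·0.8319 = 0.553864.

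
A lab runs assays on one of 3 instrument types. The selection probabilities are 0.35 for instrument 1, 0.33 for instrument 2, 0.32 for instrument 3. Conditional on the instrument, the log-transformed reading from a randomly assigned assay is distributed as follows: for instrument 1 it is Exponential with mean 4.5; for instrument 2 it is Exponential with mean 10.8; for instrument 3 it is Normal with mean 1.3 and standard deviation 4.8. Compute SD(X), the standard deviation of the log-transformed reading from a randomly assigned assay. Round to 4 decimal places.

Per component, 1: μ=4.5, E[X²]=40.5; 2: μ=10.8, E[X²]=233.28; 3: μ=1.3, E[X²]=24.73.
E[X] = 0.35·4.5 + 0.33·10.8 + 0.32·1.3 = 5.555.
E[X²] = 0.35·40.5 + 0.33·233.28 + 0.32·24.73 = 99.071.
Var(X) = E[X²] − (E[X])² = 99.071 − 30.858 = 68.213.
SD(X) = √68.213 = 8.25911.

8.2591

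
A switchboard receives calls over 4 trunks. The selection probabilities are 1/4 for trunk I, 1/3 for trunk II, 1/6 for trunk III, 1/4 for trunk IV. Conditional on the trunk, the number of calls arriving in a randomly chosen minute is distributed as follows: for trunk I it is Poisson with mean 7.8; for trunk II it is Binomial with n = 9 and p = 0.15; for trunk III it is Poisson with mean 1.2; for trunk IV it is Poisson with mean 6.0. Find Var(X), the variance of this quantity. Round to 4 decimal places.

12.2800

Per component, I: μ=7.8, E[X²]=68.64; II: μ=1.35, E[X²]=2.97; III: μ=1.2, E[X²]=2.64; IV: μ=6, E[X²]=42.
E[X] = 0.25·7.8 + 0.333333·1.35 + 0.166667·1.2 + 0.25·6 = 4.1.
E[X²] = 0.25·68.64 + 0.333333·2.97 + 0.166667·2.64 + 0.25·42 = 29.09.
Var(X) = E[X²] − (E[X])² = 29.09 − 16.81 = 12.28.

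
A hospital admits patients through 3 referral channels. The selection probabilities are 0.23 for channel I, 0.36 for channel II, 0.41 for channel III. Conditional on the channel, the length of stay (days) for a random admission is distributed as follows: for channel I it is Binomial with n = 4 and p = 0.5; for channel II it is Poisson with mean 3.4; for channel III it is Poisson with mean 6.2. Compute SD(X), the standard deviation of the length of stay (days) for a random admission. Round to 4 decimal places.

2.6418

Per component, I: μ=2, E[X²]=5; II: μ=3.4, E[X²]=14.96; III: μ=6.2, E[X²]=44.64.
E[X] = 0.23·2 + 0.36·3.4 + 0.41·6.2 = 4.226.
E[X²] = 0.23·5 + 0.36·14.96 + 0.41·44.64 = 24.838.
Var(X) = E[X²] − (E[X])² = 24.838 − 17.8591 = 6.97892.
SD(X) = √6.97892 = 2.64177.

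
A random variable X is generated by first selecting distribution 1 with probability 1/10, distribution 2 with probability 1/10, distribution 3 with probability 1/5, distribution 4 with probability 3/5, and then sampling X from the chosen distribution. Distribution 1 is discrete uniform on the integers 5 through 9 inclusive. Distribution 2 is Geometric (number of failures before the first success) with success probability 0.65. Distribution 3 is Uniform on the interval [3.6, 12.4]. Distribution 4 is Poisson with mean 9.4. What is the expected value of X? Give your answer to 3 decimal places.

Component means — 1: 7; 2: 0.538462; 3: 8; 4: 9.4.
E[X] = 0.1·7 + 0.1·0.538462 + 0.2·8 + 0.6·9.4 = 7.99385.

7.994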